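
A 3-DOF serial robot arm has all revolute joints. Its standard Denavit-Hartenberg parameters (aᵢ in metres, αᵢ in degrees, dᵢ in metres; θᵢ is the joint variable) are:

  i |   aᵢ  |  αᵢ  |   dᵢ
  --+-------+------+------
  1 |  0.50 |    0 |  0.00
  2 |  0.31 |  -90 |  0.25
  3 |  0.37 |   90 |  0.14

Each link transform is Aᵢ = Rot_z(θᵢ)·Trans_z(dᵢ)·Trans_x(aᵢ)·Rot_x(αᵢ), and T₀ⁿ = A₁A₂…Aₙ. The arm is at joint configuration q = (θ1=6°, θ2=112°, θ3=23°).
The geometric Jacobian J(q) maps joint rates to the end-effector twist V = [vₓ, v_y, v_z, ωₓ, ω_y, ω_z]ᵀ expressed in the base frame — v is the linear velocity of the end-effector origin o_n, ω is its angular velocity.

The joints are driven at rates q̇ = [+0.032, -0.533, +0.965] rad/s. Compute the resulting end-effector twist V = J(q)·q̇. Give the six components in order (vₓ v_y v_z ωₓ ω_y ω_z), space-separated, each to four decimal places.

0.3187 0.1077 -0.3287 -0.8520 -0.4530 -0.5010

o_n = [0.0682, 0.5610, 0.1054]
J₁: ẑ×o_n = [-0.5610, 0.0682, 0.0000], ω = ẑ
J2: z=[0.0000, 0.0000, 1.0000] o=[0.4973, 0.0523, 0.0000] → [-0.5087, -0.4290, 0.0000, 0.0000, 0.0000, 1.0000]
J3: z=[-0.8829, -0.4695, 0.0000] o=[0.3517, 0.3260, 0.2500] → [0.0679, -0.1276, -0.3406, -0.8829, -0.4695, 0.0000]
V = J·q̇ = [0.3187, 0.1077, -0.3287, -0.8520, -0.4530, -0.5010]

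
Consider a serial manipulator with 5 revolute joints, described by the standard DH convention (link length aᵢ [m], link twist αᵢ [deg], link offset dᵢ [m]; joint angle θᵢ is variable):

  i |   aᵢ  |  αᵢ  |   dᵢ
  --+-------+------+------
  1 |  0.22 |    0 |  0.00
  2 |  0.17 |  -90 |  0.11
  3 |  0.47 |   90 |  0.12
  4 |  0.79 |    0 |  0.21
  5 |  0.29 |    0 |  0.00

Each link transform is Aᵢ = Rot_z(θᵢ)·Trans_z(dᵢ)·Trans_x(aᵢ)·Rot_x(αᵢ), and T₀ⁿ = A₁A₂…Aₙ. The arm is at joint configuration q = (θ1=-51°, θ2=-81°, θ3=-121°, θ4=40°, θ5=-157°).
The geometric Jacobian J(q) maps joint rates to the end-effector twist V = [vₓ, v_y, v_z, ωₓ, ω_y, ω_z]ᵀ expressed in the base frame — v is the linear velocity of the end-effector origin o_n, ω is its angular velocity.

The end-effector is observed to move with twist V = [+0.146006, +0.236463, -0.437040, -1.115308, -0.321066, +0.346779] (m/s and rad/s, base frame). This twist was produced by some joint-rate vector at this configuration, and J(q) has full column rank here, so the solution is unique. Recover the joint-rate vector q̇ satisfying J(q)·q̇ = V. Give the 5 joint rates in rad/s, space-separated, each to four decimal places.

-0.2270 -0.0180 -0.6140 -0.5200 -0.6290

o_n = [0.7448, -0.0496, 0.8106]
J₁: ẑ×o_n = [0.0496, 0.7448, -0.0000], ω = ẑ
J2: z=[0.0000, 0.0000, 1.0000] o=[0.1385, -0.1710, 0.0000] → [-0.1214, 0.6064, 0.0000, 0.0000, 0.0000, 1.0000]
J3: z=[0.7431, -0.6691, 0.0000] o=[0.0247, -0.2973, 0.1100] → [-0.4688, -0.5206, 0.6660, 0.7431, -0.6691, 0.0000]
J4: z=[0.5736, 0.6370, -0.5150] o=[0.2759, -0.1977, 0.5129] → [0.2659, -0.4123, -0.2138, 0.5736, 0.6370, -0.5150]
J5: z=[0.5736, 0.6370, -0.5150] o=[0.9822, -0.1721, 0.9234] → [-0.0088, 0.1870, 0.2215, 0.5736, 0.6370, -0.5150]
q̇ = J⁺·V = [-0.2270, -0.0180, -0.6140, -0.5200, -0.6290]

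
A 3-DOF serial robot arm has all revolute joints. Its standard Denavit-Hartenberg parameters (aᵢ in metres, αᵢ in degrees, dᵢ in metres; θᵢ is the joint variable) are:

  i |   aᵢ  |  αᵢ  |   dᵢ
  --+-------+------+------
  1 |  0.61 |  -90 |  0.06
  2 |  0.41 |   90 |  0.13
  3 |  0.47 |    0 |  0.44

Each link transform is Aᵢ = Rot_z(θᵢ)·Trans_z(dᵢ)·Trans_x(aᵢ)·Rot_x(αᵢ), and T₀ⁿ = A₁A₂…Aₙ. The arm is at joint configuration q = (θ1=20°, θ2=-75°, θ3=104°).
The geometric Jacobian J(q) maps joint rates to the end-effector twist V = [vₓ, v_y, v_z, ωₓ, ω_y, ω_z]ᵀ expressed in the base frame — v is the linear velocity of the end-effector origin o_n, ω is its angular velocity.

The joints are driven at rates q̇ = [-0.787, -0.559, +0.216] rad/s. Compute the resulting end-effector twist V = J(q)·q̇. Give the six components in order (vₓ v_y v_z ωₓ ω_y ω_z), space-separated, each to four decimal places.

0.2781 -0.1441 -0.2899 -0.0049 -0.5966 -0.7311

o_n = [0.0455, 0.6402, 0.4601]
J₁: ẑ×o_n = [-0.6402, 0.0455, 0.0000], ω = ẑ
J2: z=[-0.3420, 0.9397, 0.0000] o=[0.5732, 0.2086, 0.0600] → [0.3760, 0.1368, 0.3483, -0.3420, 0.9397, 0.0000]
J3: z=[-0.9077, -0.3304, 0.2588] o=[0.6285, 0.3671, 0.4560] → [-0.0720, -0.1472, -0.4405, -0.9077, -0.3304, 0.2588]
V = J·q̇ = [0.2781, -0.1441, -0.2899, -0.0049, -0.5966, -0.7311]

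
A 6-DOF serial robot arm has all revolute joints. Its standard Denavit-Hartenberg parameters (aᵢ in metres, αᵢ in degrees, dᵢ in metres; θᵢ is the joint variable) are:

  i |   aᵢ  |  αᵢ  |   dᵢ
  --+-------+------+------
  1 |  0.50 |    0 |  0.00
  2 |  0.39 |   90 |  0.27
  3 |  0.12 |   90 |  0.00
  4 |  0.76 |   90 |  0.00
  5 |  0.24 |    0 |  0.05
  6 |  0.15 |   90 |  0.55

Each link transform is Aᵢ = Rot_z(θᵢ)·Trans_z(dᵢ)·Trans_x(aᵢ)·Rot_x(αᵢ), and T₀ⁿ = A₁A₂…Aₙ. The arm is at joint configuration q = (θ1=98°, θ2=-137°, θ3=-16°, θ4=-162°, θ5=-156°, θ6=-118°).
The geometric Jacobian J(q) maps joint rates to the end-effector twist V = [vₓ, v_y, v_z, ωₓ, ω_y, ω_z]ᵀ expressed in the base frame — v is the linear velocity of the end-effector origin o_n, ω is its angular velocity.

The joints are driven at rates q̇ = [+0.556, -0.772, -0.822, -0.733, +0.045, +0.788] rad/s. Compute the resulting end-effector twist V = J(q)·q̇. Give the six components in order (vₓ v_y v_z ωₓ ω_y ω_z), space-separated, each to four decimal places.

o_n = [-0.4700, 0.3043, 0.3825]
J₁: ẑ×o_n = [-0.3043, -0.4700, 0.0000], ω = ẑ
J2: z=[0.0000, 0.0000, 1.0000] o=[-0.0696, 0.4951, 0.0000] → [0.1908, -0.4005, 0.0000, 0.0000, 0.0000, 1.0000]
J3: z=[-0.6293, -0.7771, 0.0000] o=[0.2335, 0.2497, 0.2700] → [-0.0874, 0.0708, -0.5811, -0.6293, -0.7771, 0.0000]
J4: z=[-0.2142, 0.1735, -0.9613] o=[0.3231, 0.1771, 0.2369] → [0.1476, 0.7937, 0.1103, -0.2142, 0.1735, -0.9613]
J5: z=[-0.8294, -0.5522, 0.0852] o=[-0.0690, 0.7969, 0.4362] → [0.0716, -0.0786, 0.1871, -0.8294, -0.5522, 0.0852]
J6: z=[-0.8294, -0.5522, 0.0852] o=[0.0236, 0.5735, 0.4768] → [0.0750, -0.1202, -0.0493, -0.8294, -0.5522, 0.0852]
V = J·q̇ = [-0.2905, -0.6904, 0.3664, -0.0165, 0.0517, 0.5596]

-0.2905 -0.6904 0.3664 -0.0165 0.0517 0.5596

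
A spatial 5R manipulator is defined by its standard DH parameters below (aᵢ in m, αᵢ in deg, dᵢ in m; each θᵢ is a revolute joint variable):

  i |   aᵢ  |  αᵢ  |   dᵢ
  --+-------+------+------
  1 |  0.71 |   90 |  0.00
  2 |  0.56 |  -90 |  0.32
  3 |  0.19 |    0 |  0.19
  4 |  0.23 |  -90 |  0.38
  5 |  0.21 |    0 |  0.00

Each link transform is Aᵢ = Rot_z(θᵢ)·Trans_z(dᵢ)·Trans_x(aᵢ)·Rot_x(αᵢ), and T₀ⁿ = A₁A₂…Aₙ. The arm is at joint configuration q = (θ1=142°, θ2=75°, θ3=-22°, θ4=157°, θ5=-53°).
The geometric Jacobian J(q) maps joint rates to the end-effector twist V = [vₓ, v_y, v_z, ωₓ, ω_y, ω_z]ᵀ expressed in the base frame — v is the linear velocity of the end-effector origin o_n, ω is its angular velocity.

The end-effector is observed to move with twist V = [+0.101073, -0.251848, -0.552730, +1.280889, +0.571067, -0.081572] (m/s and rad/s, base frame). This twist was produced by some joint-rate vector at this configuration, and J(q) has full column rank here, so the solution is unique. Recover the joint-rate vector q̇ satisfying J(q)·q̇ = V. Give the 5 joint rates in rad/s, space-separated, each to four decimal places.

0.4530 0.5520 0.5150 -0.0180 0.9710

o_n = [-0.0110, 0.1852, 0.6586]
J₁: ẑ×o_n = [-0.1852, -0.0110, 0.0000], ω = ẑ
J2: z=[0.6157, 0.7880, 0.0000] o=[-0.5595, 0.4371, 0.0000] → [0.5190, -0.4055, -0.5873, 0.6157, 0.7880, 0.0000]
J3: z=[0.7612, -0.5947, 0.2588] o=[-0.4767, 0.7785, 0.5409] → [0.0836, 0.0309, -0.1747, 0.7612, -0.5947, 0.2588]
J4: z=[0.7612, -0.5947, 0.2588] o=[-0.3242, 0.7497, 0.7603] → [0.2065, 0.1584, -0.2434, 0.7612, -0.5947, 0.2588]
J5: z=[0.5796, 0.4445, -0.6830] o=[-0.1019, 0.3696, 0.7015] → [-0.1450, -0.0372, -0.1473, 0.5796, 0.4445, -0.6830]
q̇ = J⁺·V = [0.4530, 0.5520, 0.5150, -0.0180, 0.9710]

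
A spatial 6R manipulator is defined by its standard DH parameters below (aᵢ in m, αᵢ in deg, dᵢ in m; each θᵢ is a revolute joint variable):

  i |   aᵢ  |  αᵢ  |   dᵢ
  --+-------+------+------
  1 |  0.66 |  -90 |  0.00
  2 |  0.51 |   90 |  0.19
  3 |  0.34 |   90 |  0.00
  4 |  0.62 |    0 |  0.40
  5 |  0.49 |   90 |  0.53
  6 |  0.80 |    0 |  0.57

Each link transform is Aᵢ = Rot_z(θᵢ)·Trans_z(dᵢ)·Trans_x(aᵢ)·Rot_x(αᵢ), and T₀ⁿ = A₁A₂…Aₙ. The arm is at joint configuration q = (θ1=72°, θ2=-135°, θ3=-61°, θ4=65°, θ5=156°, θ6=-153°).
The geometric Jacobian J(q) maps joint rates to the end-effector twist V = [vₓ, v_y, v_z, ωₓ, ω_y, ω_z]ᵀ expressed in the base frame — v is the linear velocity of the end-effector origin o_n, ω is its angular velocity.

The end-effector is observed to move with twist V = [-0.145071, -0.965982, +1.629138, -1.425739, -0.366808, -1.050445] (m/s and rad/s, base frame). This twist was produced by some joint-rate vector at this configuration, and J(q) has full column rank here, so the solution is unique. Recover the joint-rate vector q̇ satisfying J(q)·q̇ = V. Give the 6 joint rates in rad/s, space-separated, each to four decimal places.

o_n = [0.3204, -0.4098, -0.6590]
J₁: ẑ×o_n = [0.4098, 0.3204, -0.0000], ω = ẑ
J2: z=[-0.9511, 0.3090, 0.0000] o=[0.2040, 0.6277, 0.0000] → [-0.2036, -0.6267, 0.9508, -0.9511, 0.3090, 0.0000]
J3: z=[-0.2185, -0.6725, -0.7071] o=[-0.0882, 0.3434, 0.3606] → [0.1530, -0.5117, 0.4394, -0.2185, -0.6725, -0.7071]
J4: z=[0.6522, 0.4384, -0.6184] o=[0.1586, 0.1407, 0.4772] → [-0.8385, 0.6409, -0.4300, 0.6522, 0.4384, -0.6184]
J5: z=[0.6522, 0.4384, -0.6184] o=[0.4869, -0.2181, -0.0777] → [-0.3734, 0.4821, -0.0521, 0.6522, 0.4384, -0.6184]
J6: z=[-0.6411, -0.1163, -0.7586] o=[0.6344, 0.4509, -0.3049] → [-0.6118, 0.0112, 0.5154, -0.6411, -0.1163, -0.7586]
q̇ = J⁺·V = [-0.1590, 0.6360, 0.5380, -0.8780, 0.6470, 0.8620]

-0.1590 0.6360 0.5380 -0.8780 0.6470 0.8620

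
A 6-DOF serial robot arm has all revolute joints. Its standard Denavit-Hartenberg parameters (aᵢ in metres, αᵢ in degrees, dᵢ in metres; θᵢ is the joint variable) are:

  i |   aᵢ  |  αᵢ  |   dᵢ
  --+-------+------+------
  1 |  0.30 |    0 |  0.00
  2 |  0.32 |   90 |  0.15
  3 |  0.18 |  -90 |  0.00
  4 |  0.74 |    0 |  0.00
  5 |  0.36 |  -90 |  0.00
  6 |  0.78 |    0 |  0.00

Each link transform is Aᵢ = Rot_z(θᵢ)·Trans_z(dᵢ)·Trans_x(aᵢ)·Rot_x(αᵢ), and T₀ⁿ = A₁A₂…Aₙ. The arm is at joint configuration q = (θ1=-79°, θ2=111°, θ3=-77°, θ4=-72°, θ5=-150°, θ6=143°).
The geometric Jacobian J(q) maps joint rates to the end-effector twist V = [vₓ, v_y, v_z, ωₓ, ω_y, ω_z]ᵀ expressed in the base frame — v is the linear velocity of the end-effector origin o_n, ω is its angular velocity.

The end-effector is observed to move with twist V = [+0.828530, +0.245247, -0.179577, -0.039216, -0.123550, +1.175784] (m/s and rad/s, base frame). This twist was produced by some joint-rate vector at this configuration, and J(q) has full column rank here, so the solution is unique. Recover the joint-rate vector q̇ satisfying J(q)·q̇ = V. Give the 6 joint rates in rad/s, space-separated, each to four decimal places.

o_n = [0.5222, -1.0413, -0.5442]
J₁: ẑ×o_n = [1.0413, 0.5222, -0.0000], ω = ẑ
J2: z=[0.0000, 0.0000, 1.0000] o=[0.0572, -0.2945, 0.0000] → [0.7468, 0.4649, -0.0000, 0.0000, 0.0000, 1.0000]
J3: z=[0.5299, -0.8480, 0.0000] o=[0.3286, -0.1249, 0.1500] → [0.5887, 0.3679, -0.3215, 0.5299, -0.8480, 0.0000]
J4: z=[0.8263, 0.5163, 0.2250] o=[0.3630, -0.1035, -0.0254] → [-0.0569, 0.4645, -0.8572, 0.8263, 0.5163, 0.2250]
J5: z=[0.8263, 0.5163, 0.2250] o=[0.7795, -0.6730, -0.2482] → [-0.0700, 0.1867, -0.1714, 0.8263, 0.5163, 0.2250]
J6: z=[0.2662, -0.7100, 0.6520] o=[0.6008, -0.5006, 0.0125] → [0.7477, 0.0969, -0.1998, 0.2662, -0.7100, 0.6520]
q̇ = J⁺·V = [0.2050, 0.3920, -0.5670, 0.2640, -0.2300, 0.8760]

0.2050 0.3920 -0.5670 0.2640 -0.2300 0.8760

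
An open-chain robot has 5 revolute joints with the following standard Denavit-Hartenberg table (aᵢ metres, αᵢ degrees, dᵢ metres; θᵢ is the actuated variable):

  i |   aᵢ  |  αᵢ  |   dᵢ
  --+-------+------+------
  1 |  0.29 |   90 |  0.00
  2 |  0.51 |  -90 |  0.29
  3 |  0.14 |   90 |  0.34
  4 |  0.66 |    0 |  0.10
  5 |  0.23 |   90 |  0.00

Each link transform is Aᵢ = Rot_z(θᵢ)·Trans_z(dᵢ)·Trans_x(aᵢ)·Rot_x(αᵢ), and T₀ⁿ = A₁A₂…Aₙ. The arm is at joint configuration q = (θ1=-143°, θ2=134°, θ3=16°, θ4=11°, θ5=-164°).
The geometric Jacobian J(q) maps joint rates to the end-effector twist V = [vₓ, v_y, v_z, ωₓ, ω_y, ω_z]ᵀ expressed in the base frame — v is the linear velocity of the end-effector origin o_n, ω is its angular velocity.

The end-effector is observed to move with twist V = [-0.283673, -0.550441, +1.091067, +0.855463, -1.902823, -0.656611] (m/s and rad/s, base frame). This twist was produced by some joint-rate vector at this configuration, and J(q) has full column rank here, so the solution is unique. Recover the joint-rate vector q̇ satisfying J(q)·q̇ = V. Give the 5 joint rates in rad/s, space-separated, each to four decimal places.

o_n = [0.4495, 0.6210, 0.5387]
J₁: ẑ×o_n = [-0.6210, 0.4495, 0.0000], ω = ẑ
J2: z=[-0.6018, 0.7986, 0.0000] o=[-0.2316, -0.1745, 0.0000] → [0.4302, 0.3242, -1.0227, -0.6018, 0.7986, 0.0000]
J3: z=[0.5745, 0.4329, -0.6947] o=[-0.1232, 0.2703, 0.3669] → [0.3180, -0.4965, -0.0464, 0.5745, 0.4329, -0.6947]
J4: z=[-0.4256, 0.8829, 0.1983] o=[0.1700, 0.4429, 0.2275] → [0.2394, 0.1878, -0.3226, -0.4256, 0.8829, 0.1983]
J5: z=[-0.4256, 0.8829, 0.1983] o=[0.6528, 0.7035, 0.6078] → [-0.0447, -0.0697, 0.2146, -0.4256, 0.8829, 0.1983]
q̇ = J⁺·V = [-0.6130, -0.8060, -0.3020, -0.9810, -0.2970]

-0.6130 -0.8060 -0.3020 -0.9810 -0.2970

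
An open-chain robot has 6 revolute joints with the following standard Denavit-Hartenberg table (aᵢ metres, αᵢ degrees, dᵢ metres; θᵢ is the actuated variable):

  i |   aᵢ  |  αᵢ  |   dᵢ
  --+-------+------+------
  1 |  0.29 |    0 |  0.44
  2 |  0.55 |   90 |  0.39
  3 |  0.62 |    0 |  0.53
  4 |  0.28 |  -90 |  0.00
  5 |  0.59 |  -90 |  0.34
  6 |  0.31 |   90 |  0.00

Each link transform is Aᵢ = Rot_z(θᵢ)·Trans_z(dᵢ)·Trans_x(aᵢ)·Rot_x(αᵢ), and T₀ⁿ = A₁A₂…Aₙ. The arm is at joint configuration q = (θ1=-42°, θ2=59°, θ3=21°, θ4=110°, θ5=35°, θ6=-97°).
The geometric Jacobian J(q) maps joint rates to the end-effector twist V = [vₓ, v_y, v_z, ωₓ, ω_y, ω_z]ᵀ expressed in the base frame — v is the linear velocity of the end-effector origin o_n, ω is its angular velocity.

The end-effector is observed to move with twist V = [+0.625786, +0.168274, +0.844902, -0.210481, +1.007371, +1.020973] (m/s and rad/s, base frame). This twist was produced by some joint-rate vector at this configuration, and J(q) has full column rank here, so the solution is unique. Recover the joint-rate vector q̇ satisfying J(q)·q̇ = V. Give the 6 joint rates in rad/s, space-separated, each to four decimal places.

o_n = [0.4304, -0.3513, 1.1800]
J₁: ẑ×o_n = [0.3513, 0.4304, -0.0000], ω = ẑ
J2: z=[0.0000, 0.0000, 1.0000] o=[0.2155, -0.1940, 0.4400] → [0.1573, 0.2149, -0.0000, 0.0000, 0.0000, 1.0000]
J3: z=[0.2924, -0.9563, 0.0000] o=[0.7415, -0.0332, 0.8300] → [-0.3347, -0.1023, -0.3905, 0.2924, -0.9563, 0.0000]
J4: z=[0.2924, -0.9563, 0.0000] o=[1.4500, -0.3709, 1.0522] → [-0.1222, -0.0374, -0.9693, 0.2924, -0.9563, 0.0000]
J5: z=[-0.7217, -0.2207, -0.6561] o=[1.2743, -0.4246, 1.2635] → [0.0665, 0.4933, -0.2390, -0.7217, -0.2207, -0.6561]
J6: z=[0.1204, 0.8934, -0.4329] o=[0.6267, -0.2687, 1.4052] → [-0.2370, 0.1121, 0.1654, 0.1204, 0.8934, -0.4329]
q̇ = J⁺·V = [0.5960, 0.0460, -0.8140, -0.5320, -0.3190, -0.3920]

0.5960 0.0460 -0.8140 -0.5320 -0.3190 -0.3920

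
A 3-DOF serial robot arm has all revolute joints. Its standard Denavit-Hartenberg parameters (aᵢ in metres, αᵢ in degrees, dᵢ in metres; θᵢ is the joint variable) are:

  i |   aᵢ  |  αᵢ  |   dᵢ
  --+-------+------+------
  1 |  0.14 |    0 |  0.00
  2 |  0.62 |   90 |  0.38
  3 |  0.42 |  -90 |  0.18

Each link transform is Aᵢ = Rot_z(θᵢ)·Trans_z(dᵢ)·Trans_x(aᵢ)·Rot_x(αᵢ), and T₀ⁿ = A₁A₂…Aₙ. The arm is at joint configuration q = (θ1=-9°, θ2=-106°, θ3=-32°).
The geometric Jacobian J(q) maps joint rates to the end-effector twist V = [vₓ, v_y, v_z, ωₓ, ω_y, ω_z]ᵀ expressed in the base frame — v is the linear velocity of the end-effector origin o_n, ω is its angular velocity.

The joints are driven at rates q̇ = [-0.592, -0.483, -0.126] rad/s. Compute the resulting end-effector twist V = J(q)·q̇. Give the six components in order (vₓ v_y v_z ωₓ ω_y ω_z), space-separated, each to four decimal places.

-0.8704 0.5624 -0.0449 0.1142 -0.0532 -1.0750

o_n = [-0.4374, -0.8305, 0.1574]
J₁: ẑ×o_n = [0.8305, -0.4374, 0.0000], ω = ẑ
J2: z=[0.0000, 0.0000, 1.0000] o=[0.1383, -0.0219, 0.0000] → [0.8086, -0.5757, 0.0000, 0.0000, 0.0000, 1.0000]
J3: z=[-0.9063, 0.4226, 0.0000] o=[-0.1237, -0.5838, 0.3800] → [-0.0941, -0.2017, 0.3562, -0.9063, 0.4226, 0.0000]
V = J·q̇ = [-0.8704, 0.5624, -0.0449, 0.1142, -0.0532, -1.0750]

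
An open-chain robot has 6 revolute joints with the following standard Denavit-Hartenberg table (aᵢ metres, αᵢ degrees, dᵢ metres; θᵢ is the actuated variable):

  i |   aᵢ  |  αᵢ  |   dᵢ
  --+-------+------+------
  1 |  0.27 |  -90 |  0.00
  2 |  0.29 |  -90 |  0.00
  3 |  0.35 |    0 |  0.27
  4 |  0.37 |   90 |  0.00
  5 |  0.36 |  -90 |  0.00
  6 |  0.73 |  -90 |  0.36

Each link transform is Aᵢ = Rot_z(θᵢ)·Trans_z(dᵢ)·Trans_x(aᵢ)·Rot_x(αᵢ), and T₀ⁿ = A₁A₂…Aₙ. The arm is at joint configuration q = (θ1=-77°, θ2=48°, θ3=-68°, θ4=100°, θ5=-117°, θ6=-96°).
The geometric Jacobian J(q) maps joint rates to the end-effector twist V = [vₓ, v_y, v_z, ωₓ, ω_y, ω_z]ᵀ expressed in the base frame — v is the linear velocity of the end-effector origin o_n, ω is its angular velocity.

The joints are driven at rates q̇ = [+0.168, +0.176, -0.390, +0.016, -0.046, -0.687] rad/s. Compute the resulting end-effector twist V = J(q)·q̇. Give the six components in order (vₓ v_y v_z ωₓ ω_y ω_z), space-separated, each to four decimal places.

o_n = [0.9041, -1.0605, -0.8552]
J₁: ẑ×o_n = [1.0605, 0.9041, -0.0000], ω = ẑ
J2: z=[0.9744, 0.2250, 0.0000] o=[0.0607, -0.2631, 0.0000] → [-0.1924, 0.8333, -0.9668, 0.9744, 0.2250, 0.0000]
J3: z=[-0.1672, 0.7241, -0.6691] o=[0.1044, -0.4522, -0.2155] → [-0.8703, -0.6421, -0.4774, -0.1672, 0.7241, -0.6691]
J4: z=[-0.1672, 0.7241, -0.6691] o=[0.3952, -0.2691, -0.4936] → [-0.7914, -0.4010, -0.2362, -0.1672, 0.7241, -0.6691]
J5: z=[0.9061, -0.1547, -0.3938] o=[0.2514, -0.5178, -0.7268] → [-0.1939, -0.1407, -0.3908, 0.9061, -0.1547, -0.3938]
J6: z=[-0.2704, -0.9276, -0.2578] o=[0.3685, -0.6402, -0.4092] → [0.3054, -0.2587, 0.6105, -0.2704, -0.9276, -0.2578]
V = J·q̇ = [0.2702, 0.7267, -0.3892, 0.3781, 0.4132, 0.6134]

0.2702 0.7267 -0.3892 0.3781 0.4132 0.6134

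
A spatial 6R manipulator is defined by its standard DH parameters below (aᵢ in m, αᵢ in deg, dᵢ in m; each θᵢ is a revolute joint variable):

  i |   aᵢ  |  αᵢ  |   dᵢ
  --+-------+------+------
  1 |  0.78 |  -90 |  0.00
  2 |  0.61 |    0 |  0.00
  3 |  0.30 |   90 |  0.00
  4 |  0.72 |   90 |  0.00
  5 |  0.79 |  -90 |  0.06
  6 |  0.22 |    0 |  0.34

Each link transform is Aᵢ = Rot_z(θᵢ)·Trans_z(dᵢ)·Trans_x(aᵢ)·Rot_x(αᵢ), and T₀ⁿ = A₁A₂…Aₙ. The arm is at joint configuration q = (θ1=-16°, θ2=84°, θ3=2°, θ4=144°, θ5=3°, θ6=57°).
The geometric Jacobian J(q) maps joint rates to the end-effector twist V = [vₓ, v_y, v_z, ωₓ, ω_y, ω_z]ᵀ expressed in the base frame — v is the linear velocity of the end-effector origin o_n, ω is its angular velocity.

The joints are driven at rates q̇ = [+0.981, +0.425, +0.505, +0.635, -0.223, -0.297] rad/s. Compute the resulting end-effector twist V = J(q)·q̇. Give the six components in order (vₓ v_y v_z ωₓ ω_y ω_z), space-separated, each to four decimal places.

-0.1895 0.4400 0.2988 0.5240 0.6390 1.1479

o_n = [1.3434, 0.4950, 0.4941]
J₁: ẑ×o_n = [-0.4950, 1.3434, 0.0000], ω = ẑ
J2: z=[0.2756, 0.9613, 0.0000] o=[0.7498, -0.2150, 0.0000] → [0.4749, -0.1362, -0.3749, 0.2756, 0.9613, 0.0000]
J3: z=[0.2756, 0.9613, 0.0000] o=[0.8111, -0.2326, -0.6067] → [1.0581, -0.3034, -0.3111, 0.2756, 0.9613, 0.0000]
J4: z=[0.9589, -0.2750, 0.0698] o=[0.8312, -0.2383, -0.9059] → [-0.4361, -1.3067, 0.8440, 0.9589, -0.2750, 0.0698]
J5: z=[0.2624, 0.7664, -0.5864] o=[0.9088, 0.1797, -0.3249] → [0.8125, -0.4697, -0.2503, 0.2624, 0.7664, -0.5864]
J6: z=[0.9520, -0.3050, 0.0274] o=[1.0492, 0.6723, 0.2795] → [-0.0606, -0.1961, -0.0791, 0.9520, -0.3050, 0.0274]
V = J·q̇ = [-0.1895, 0.4400, 0.2988, 0.5240, 0.6390, 1.1479]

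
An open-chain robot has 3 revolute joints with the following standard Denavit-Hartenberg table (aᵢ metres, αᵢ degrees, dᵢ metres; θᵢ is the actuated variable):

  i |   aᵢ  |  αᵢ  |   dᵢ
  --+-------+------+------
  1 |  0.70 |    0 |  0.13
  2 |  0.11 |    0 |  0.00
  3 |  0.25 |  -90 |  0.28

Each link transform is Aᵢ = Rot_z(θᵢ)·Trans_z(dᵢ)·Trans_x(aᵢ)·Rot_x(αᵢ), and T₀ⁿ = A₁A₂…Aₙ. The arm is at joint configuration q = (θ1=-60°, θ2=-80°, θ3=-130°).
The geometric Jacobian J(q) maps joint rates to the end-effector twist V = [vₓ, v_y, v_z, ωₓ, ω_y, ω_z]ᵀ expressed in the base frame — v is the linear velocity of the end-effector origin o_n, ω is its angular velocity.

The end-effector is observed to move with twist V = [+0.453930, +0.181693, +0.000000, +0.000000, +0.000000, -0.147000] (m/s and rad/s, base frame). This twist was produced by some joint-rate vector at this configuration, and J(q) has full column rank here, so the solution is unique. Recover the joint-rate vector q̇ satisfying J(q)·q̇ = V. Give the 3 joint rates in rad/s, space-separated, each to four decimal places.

0.6330 -0.1600 -0.6200

o_n = [0.2657, -0.4269, 0.4100]
J₁: ẑ×o_n = [0.4269, 0.2657, -0.0000], ω = ẑ
J2: z=[0.0000, 0.0000, 1.0000] o=[0.3500, -0.6062, 0.1300] → [-0.1793, -0.0843, 0.0000, 0.0000, 0.0000, 1.0000]
J3: z=[0.0000, 0.0000, 1.0000] o=[0.2657, -0.6769, 0.1300] → [-0.2500, -0.0000, 0.0000, 0.0000, 0.0000, 1.0000]
q̇ = J⁺·V = [0.6330, -0.1600, -0.6200]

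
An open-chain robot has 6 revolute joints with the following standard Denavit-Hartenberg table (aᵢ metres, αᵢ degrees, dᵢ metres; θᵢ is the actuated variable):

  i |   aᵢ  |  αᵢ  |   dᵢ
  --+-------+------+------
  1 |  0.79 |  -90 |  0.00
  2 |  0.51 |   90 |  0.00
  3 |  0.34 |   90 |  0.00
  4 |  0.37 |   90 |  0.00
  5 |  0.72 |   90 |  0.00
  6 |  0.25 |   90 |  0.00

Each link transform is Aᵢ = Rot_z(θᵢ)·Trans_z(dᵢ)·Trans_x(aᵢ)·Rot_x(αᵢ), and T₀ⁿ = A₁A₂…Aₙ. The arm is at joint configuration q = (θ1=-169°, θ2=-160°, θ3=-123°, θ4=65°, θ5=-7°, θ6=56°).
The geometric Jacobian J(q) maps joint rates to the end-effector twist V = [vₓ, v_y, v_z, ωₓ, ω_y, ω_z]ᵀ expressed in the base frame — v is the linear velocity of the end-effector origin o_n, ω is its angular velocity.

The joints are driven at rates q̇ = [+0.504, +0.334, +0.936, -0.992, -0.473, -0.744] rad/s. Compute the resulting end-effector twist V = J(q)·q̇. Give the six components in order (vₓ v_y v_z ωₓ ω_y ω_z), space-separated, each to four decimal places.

0.0662 1.3160 0.8940 0.9011 -0.3579 -0.4952

o_n = [-0.5842, 0.8373, -0.9497]
J₁: ẑ×o_n = [-0.8373, -0.5842, 0.0000], ω = ẑ
J2: z=[0.1908, -0.9816, 0.0000] o=[-0.7755, -0.1507, 0.0000] → [0.9323, 0.1812, 0.3763, 0.1908, -0.9816, 0.0000]
J3: z=[0.3357, 0.0653, -0.9397] o=[-0.3050, -0.0593, 0.1744] → [0.7691, 0.6397, 0.3192, 0.3357, 0.0653, -0.9397]
J4: z=[-0.6697, -0.6850, -0.2868] o=[-0.5303, 0.1874, 0.1111] → [0.9131, -0.6950, -0.4721, -0.6697, -0.6850, -0.2868]
J5: z=[-0.7422, 0.6300, 0.2283] o=[-0.5213, 0.3228, -0.2331] → [-0.5690, -0.5462, -0.3423, -0.7422, 0.6300, 0.2283]
J6: z=[0.6617, 0.6353, 0.3981] o=[-0.4451, 0.6443, -0.8729] → [-0.1257, -0.0045, 0.2161, 0.6617, 0.6353, 0.3981]
V = J·q̇ = [0.0662, 1.3160, 0.8940, 0.9011, -0.3579, -0.4952]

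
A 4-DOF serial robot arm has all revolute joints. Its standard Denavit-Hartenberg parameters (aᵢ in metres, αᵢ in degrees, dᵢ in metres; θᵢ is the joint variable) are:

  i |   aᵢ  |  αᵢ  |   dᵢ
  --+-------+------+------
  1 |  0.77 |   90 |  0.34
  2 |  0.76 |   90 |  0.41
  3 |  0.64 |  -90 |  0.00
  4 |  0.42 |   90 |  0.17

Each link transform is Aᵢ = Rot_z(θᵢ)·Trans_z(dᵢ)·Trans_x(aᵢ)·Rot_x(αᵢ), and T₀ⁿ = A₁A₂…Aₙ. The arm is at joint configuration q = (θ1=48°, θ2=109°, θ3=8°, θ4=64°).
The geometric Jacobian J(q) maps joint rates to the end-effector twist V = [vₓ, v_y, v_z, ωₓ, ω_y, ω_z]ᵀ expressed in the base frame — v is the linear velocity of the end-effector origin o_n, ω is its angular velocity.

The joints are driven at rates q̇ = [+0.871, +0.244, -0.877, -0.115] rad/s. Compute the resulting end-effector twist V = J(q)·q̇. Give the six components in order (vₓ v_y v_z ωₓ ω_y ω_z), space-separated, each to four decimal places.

-0.3179 0.5563 0.0718 -0.4616 -0.7072 0.6006

o_n = [0.4532, -0.5324, 1.6850]
J₁: ẑ×o_n = [0.5324, 0.4532, -0.0000], ω = ẑ
J2: z=[0.7431, -0.6691, 0.0000] o=[0.5152, 0.5722, 0.3400] → [-0.9000, -0.9995, -0.8624, 0.7431, -0.6691, 0.0000]
J3: z=[0.6327, 0.7027, 0.3256] o=[0.6544, 0.1140, 1.0586] → [0.6506, -0.4618, -0.2676, 0.6327, 0.7027, 0.3256]
J4: z=[0.7662, -0.6289, -0.1316] o=[0.5825, -0.0989, 1.6578] → [-0.0741, -0.0038, -0.4134, 0.7662, -0.6289, -0.1316]
V = J·q̇ = [-0.3179, 0.5563, 0.0718, -0.4616, -0.7072, 0.6006]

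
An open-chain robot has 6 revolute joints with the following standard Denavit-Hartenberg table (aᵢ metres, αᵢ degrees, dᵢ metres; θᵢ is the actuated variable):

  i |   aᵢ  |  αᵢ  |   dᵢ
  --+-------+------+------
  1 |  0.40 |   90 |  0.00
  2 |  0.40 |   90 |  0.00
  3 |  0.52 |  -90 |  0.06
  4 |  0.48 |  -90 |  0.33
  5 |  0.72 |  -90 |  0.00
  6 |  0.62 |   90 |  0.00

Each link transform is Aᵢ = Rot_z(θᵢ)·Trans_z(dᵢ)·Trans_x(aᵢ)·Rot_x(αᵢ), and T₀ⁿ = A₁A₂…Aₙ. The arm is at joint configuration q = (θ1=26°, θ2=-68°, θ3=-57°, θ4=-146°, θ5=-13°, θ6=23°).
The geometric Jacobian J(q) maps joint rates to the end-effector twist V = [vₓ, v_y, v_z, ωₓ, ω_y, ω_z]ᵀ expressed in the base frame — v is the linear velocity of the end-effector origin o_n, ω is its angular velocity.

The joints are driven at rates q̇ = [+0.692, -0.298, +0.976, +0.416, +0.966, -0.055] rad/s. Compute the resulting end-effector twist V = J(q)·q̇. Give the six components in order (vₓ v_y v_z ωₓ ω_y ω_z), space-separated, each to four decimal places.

-1.1143 0.1534 1.8758 -1.4623 -0.1526 -0.6141

o_n = [0.3197, -1.2054, -0.6312]
J₁: ẑ×o_n = [1.2054, 0.3197, -0.0000], ω = ẑ
J2: z=[0.4384, -0.8988, 0.0000] o=[0.3595, 0.1753, 0.0000] → [0.5673, 0.2767, -0.6411, 0.4384, -0.8988, 0.0000]
J3: z=[-0.8333, -0.4065, -0.3746] o=[0.4942, 0.2410, -0.3709] → [-0.4360, -0.1516, 1.1344, -0.8333, -0.4065, -0.3746]
J4: z=[0.5211, -0.3518, -0.7776] o=[0.3484, 0.6551, -0.6559] → [-1.4554, 0.0094, -0.9796, 0.5211, -0.3518, -0.7776]
J5: z=[-0.7939, 0.1346, -0.5929] o=[0.3700, 0.0944, -0.8121] → [-0.7463, 0.1735, 1.0387, -0.7939, 0.1346, -0.5929]
J6: z=[-0.5782, 0.1344, 0.8047] o=[0.2347, -0.6125, -0.7913] → [0.4986, 0.1610, 0.3314, -0.5782, 0.1344, 0.8047]
V = J·q̇ = [-1.1143, 0.1534, 1.8758, -1.4623, -0.1526, -0.6141]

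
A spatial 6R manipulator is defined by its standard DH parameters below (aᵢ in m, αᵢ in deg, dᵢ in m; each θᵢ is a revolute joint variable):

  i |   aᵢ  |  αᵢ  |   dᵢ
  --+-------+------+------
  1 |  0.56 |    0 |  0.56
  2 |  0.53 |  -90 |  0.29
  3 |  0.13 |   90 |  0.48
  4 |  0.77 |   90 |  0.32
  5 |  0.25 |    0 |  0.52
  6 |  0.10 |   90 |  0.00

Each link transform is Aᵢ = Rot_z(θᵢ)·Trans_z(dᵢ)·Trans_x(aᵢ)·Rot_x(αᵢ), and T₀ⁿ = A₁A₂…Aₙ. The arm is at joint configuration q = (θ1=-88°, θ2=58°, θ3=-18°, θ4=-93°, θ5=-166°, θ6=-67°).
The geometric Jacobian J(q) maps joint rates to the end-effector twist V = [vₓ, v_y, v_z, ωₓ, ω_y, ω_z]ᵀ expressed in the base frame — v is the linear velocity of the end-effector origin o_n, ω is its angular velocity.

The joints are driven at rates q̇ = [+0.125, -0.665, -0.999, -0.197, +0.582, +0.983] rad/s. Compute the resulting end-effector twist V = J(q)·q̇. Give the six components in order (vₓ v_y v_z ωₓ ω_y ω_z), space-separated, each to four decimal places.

0.0057 0.2470 -0.7470 -1.6931 -0.0815 -1.2103

o_n = [0.0672, -0.5403, 1.0449]
J₁: ẑ×o_n = [0.5403, 0.0672, -0.0000], ω = ẑ
J2: z=[0.0000, 0.0000, 1.0000] o=[0.0195, -0.5597, 0.5600] → [-0.0194, 0.0477, 0.0000, 0.0000, 0.0000, 1.0000]
J3: z=[0.5000, 0.8660, 0.0000] o=[0.4785, -0.8247, 0.8500] → [0.1688, -0.0975, 0.4984, 0.5000, 0.8660, 0.0000]
J4: z=[-0.2676, 0.1545, 0.9511] o=[0.8256, -0.4708, 0.8902] → [0.0900, -0.6798, 0.1358, -0.2676, 0.1545, 0.9511]
J5: z=[-0.7963, 0.5202, -0.3086] o=[0.3223, -1.0681, 1.1821] → [0.0915, -0.0305, -0.2876, -0.7963, 0.5202, -0.3086]
J6: z=[-0.7963, 0.5202, -0.3086] o=[0.0560, -0.6032, 0.9680] → [0.0594, 0.0578, -0.0559, -0.7963, 0.5202, -0.3086]
V = J·q̇ = [0.0057, 0.2470, -0.7470, -1.6931, -0.0815, -1.2103]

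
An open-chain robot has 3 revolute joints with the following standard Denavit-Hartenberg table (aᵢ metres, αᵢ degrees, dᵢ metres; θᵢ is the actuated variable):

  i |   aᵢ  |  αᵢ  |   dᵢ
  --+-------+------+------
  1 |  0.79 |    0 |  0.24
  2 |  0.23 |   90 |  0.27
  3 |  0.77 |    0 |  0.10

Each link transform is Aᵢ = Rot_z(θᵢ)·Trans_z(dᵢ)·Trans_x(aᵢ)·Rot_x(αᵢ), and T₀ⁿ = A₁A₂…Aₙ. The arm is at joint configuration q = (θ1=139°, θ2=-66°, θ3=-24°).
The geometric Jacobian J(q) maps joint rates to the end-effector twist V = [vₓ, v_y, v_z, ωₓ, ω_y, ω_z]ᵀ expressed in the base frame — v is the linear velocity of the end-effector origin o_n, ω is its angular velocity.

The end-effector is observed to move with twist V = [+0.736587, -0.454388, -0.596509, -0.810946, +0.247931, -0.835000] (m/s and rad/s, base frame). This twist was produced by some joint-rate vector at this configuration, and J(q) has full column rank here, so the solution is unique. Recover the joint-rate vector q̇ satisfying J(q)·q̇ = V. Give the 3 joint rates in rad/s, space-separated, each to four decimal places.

o_n = [-0.2277, 1.3817, 0.1968]
J₁: ẑ×o_n = [-1.3817, -0.2277, 0.0000], ω = ẑ
J2: z=[0.0000, 0.0000, 1.0000] o=[-0.5962, 0.5183, 0.2400] → [-0.8634, 0.3685, 0.0000, 0.0000, 0.0000, 1.0000]
J3: z=[0.9563, -0.2924, 0.0000] o=[-0.5290, 0.7382, 0.5100] → [0.0916, 0.2995, 0.7034, 0.9563, -0.2924, 0.0000]
q̇ = J⁺·V = [-0.1800, -0.6550, -0.8480]

-0.1800 -0.6550 -0.8480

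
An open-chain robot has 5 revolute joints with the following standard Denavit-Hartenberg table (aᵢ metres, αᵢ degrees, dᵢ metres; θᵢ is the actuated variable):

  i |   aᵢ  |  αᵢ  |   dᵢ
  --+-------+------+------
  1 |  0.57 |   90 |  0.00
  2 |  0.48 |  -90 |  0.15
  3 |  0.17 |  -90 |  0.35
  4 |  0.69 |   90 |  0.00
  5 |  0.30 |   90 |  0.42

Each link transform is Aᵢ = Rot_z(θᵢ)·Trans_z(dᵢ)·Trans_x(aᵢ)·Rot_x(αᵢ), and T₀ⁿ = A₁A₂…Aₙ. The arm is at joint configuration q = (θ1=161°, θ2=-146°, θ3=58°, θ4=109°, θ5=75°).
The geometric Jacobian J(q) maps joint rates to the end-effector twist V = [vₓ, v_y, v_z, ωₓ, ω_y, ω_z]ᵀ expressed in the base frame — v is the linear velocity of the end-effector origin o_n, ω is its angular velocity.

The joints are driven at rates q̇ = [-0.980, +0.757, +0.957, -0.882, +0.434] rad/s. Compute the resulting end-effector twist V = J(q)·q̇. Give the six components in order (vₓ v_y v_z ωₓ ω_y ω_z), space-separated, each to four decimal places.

o_n = [-0.0413, -0.2740, 0.1999]
J₁: ẑ×o_n = [0.2740, -0.0413, 0.0000], ω = ẑ
J2: z=[0.3256, 0.9455, 0.0000] o=[-0.5389, 0.1856, 0.0000] → [0.1891, -0.0651, -0.6202, 0.3256, 0.9455, 0.0000]
J3: z=[-0.5287, 0.1821, -0.8290] o=[-0.1139, 0.1978, -0.2684] → [-0.3059, 0.1875, 0.2363, -0.5287, 0.1821, -0.8290]
J4: z=[-0.8373, -0.2722, 0.4742] o=[-0.2752, 0.1009, -0.6090] → [-0.0423, 0.7882, 0.3776, -0.8373, -0.2722, 0.4742]
J5: z=[0.3038, -0.9527, -0.0103] o=[0.0384, 0.1944, -0.0015] → [-0.1967, -0.0604, -0.2183, 0.3038, -0.9527, -0.0103]
V = J·q̇ = [-0.4663, -0.5508, -0.6712, 0.6108, 0.7166, -2.1961]

-0.4663 -0.5508 -0.6712 0.6108 0.7166 -2.1961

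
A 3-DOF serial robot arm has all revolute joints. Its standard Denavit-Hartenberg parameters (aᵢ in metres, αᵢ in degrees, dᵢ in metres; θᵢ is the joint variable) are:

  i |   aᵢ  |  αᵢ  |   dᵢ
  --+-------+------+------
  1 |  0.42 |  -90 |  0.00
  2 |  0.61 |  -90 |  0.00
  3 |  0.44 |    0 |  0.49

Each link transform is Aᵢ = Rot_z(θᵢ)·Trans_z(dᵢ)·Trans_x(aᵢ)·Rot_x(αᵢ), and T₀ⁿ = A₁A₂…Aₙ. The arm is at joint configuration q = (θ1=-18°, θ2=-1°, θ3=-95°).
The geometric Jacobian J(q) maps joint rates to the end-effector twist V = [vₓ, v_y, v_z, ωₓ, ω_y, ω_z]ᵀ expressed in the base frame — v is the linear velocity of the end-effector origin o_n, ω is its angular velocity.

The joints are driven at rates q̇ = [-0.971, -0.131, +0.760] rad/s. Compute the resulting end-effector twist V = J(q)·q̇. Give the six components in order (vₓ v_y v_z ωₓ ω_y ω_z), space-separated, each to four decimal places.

o_n = [1.0866, 0.1078, -0.4799]
J₁: ẑ×o_n = [-0.1078, 1.0866, 0.0000], ω = ẑ
J2: z=[0.3090, 0.9511, 0.0000] o=[0.3994, -0.1298, 0.0000] → [-0.4565, 0.1483, -0.5801, 0.3090, 0.9511, 0.0000]
J3: z=[0.0166, -0.0054, -0.9998] o=[0.9795, -0.3183, 0.0106] → [0.4287, -0.0990, 0.0076, 0.0166, -0.0054, -0.9998]
V = J·q̇ = [0.4903, -1.1497, 0.0818, -0.0279, -0.1287, -1.7309]

0.4903 -1.1497 0.0818 -0.0279 -0.1287 -1.7309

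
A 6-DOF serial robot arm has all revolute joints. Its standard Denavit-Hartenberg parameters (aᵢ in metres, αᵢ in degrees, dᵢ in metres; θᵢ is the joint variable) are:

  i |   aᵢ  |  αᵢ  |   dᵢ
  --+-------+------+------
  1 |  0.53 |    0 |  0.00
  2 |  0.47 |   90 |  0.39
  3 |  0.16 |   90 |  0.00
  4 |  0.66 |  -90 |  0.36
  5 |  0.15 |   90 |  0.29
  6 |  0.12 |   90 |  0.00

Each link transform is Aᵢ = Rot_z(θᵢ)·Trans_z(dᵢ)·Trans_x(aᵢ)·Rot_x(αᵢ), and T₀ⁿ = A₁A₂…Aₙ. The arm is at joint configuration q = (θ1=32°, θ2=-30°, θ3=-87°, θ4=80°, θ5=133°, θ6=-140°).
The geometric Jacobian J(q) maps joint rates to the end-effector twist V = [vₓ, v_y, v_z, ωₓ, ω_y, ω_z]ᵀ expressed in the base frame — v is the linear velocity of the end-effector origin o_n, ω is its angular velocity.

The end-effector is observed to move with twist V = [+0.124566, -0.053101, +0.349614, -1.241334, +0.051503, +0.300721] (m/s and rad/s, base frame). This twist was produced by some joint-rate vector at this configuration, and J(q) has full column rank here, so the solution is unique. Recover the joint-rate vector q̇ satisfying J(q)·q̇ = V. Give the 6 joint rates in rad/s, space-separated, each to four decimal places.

o_n = [0.6279, -0.3612, 0.3154]
J₁: ẑ×o_n = [0.3612, 0.6279, -0.0000], ω = ẑ
J2: z=[0.0000, 0.0000, 1.0000] o=[0.4495, 0.2809, 0.0000] → [0.6421, 0.1785, -0.0000, 0.0000, 0.0000, 1.0000]
J3: z=[0.0349, -0.9994, 0.0000] o=[0.9192, 0.2973, 0.3900] → [0.0746, 0.0026, -0.3141, 0.0349, -0.9994, 0.0000]
J4: z=[-0.9980, -0.0349, -0.0523] o=[0.9275, 0.2976, 0.2302] → [-0.0374, 0.1007, 0.6470, -0.9980, -0.0349, -0.0523]
J5: z=[-0.0454, -0.1753, 0.9835] o=[0.5969, -0.3644, 0.0969] → [-0.0414, 0.0404, 0.0053, -0.0454, -0.1753, 0.9835]
J6: z=[0.7124, -0.6958, -0.0911] o=[0.6888, -0.3107, 0.4056] → [0.0582, 0.0698, -0.0783, 0.7124, -0.6958, -0.0911]
q̇ = J⁺·V = [-0.2180, 0.3810, 0.4770, 0.6720, 0.1000, -0.8180]

-0.2180 0.3810 0.4770 0.6720 0.1000 -0.8180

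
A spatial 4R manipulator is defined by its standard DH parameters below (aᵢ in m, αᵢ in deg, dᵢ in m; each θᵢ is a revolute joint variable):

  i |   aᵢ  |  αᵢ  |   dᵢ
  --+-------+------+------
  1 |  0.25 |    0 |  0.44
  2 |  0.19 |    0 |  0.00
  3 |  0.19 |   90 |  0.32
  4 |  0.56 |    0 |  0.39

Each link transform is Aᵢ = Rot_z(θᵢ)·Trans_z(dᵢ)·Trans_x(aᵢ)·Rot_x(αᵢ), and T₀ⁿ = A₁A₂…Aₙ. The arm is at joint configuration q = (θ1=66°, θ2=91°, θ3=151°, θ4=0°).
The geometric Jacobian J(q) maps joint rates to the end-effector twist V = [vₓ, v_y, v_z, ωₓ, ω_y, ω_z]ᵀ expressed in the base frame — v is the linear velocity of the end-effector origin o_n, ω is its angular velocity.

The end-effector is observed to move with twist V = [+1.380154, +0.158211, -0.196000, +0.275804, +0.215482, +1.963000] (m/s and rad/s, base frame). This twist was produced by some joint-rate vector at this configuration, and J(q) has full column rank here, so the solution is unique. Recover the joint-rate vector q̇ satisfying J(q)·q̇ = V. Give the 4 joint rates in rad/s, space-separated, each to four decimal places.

o_n = [0.0812, -0.5285, 0.7600]
J₁: ẑ×o_n = [0.5285, 0.0812, -0.0000], ω = ẑ
J2: z=[0.0000, 0.0000, 1.0000] o=[0.1017, 0.2284, 0.4400] → [0.7569, -0.0205, 0.0000, 0.0000, 0.0000, 1.0000]
J3: z=[0.0000, 0.0000, 1.0000] o=[-0.0732, 0.3026, 0.4400] → [0.8311, 0.1544, -0.0000, 0.0000, 0.0000, 1.0000]
J4: z=[-0.7880, -0.6157, 0.0000] o=[0.0438, 0.1529, 0.7600] → [0.0000, 0.0000, 0.5600, -0.7880, -0.6157, 0.0000]
q̇ = J⁺·V = [0.6990, 0.5360, 0.7280, -0.3500]

0.6990 0.5360 0.7280 -0.3500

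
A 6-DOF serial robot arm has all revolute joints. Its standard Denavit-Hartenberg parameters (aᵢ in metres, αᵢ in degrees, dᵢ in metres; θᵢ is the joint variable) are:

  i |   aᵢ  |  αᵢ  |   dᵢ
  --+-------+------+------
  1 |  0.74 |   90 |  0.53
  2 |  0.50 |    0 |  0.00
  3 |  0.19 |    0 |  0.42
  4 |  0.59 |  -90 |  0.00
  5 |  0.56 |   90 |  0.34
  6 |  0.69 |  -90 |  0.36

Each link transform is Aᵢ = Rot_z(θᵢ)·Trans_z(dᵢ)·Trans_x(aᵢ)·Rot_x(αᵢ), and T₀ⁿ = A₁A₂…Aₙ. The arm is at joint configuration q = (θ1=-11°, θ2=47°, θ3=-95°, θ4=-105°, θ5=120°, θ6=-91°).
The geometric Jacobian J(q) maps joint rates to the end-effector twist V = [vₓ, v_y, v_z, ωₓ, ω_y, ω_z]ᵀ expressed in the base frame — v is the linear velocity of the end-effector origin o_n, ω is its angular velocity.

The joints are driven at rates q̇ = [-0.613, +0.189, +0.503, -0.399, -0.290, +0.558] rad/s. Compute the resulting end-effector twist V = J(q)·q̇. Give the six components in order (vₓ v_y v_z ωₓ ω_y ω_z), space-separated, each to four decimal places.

o_n = [0.5257, 0.1368, 0.7812]
J₁: ẑ×o_n = [-0.1368, 0.5257, 0.0000], ω = ẑ
J2: z=[-0.1908, -0.9816, 0.0000] o=[0.7264, -0.1412, 0.5300] → [-0.2466, 0.0479, -0.2501, -0.1908, -0.9816, 0.0000]
J3: z=[-0.1908, -0.9816, 0.0000] o=[1.0611, -0.2063, 0.8957] → [0.1123, -0.0218, -0.5911, -0.1908, -0.9816, 0.0000]
J4: z=[-0.1908, -0.9816, 0.0000] o=[1.1058, -0.6428, 0.7545] → [-0.0263, 0.0051, -0.7182, -0.1908, -0.9816, 0.0000]
J5: z=[0.4456, -0.0866, -0.8910] o=[0.5898, -0.5425, 0.4866] → [0.5797, -0.0742, 0.2972, 0.4456, -0.0866, -0.8910]
J6: z=[-0.6621, 0.6380, -0.3932] o=[1.0787, -0.1435, 0.3108] → [0.4103, 0.5289, 0.1673, -0.6621, 0.6380, -0.3932]
V = J·q̇ = [0.1651, -0.0096, -0.0508, -0.5546, 0.0935, -0.5740]

0.1651 -0.0096 -0.0508 -0.5546 0.0935 -0.5740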